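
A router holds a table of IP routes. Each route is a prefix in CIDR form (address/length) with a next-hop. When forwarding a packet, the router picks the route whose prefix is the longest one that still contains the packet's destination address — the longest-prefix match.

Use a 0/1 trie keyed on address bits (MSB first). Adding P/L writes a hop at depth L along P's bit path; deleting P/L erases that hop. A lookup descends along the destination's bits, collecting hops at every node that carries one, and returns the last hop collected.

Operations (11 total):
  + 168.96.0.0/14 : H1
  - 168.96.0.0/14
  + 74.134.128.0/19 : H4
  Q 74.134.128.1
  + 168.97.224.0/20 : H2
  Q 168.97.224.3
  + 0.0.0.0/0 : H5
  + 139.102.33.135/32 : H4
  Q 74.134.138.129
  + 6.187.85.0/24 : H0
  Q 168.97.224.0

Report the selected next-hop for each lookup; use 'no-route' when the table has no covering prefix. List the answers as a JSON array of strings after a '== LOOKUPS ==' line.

Trace:
  add 168.96.0.0/14 -> H1 at depth 14
  - 168.96.0.0/14 clear@14
  add 74.134.128.0/19 -> H4 at depth 19
  lookup 74.134.128.1: bits 0100101010000110100 walk d0:-→d1:-→d2:-→d3:-→d4:-→d5:-→d6:-→d7:-→d8:-→d9:-→d10:-→d11:-→d12:-→d13:-→d14:-→d15:-→d16:-→d17:-→d18:-→d19:H4 -> H4
  add 168.97.224.0/20 -> H2 at depth 20
  lookup 168.97.224.3: bits 10101000011000011110 walk d0:-→d1:-→d2:-→d3:-→d4:-→d5:-→d6:-→d7:-→d8:-→d9:-→d10:-→d11:-→d12:-→d13:-→d14:-→d15:-→d16:-→d17:-→d18:-→d19:-→d20:H2 -> H2
  add 0.0.0.0/0 -> H5 at depth 0
  add 139.102.33.135/32 -> H4 at depth 32
  lookup 74.134.138.129: bits 0100101010000110100 walk d0:H5→d1:-→d2:-→d3:-→d4:-→d5:-→d6:-→d7:-→d8:-→d9:-→d10:-→d11:-→d12:-→d13:-→d14:-→d15:-→d16:-→d17:-→d18:-→d19:H4 -> H4
  add 6.187.85.0/24 -> H0 at depth 24
  lookup 168.97.224.0: bits 10101000011000011110 walk d0:H5→d1:-→d2:-→d3:-→d4:-→d5:-→d6:-→d7:-→d8:-→d9:-→d10:-→d11:-→d12:-→d13:-→d14:-→d15:-→d16:-→d17:-→d18:-→d19:-→d20:H2 -> H2

== LOOKUPS ==
["H4","H2","H4","H2"]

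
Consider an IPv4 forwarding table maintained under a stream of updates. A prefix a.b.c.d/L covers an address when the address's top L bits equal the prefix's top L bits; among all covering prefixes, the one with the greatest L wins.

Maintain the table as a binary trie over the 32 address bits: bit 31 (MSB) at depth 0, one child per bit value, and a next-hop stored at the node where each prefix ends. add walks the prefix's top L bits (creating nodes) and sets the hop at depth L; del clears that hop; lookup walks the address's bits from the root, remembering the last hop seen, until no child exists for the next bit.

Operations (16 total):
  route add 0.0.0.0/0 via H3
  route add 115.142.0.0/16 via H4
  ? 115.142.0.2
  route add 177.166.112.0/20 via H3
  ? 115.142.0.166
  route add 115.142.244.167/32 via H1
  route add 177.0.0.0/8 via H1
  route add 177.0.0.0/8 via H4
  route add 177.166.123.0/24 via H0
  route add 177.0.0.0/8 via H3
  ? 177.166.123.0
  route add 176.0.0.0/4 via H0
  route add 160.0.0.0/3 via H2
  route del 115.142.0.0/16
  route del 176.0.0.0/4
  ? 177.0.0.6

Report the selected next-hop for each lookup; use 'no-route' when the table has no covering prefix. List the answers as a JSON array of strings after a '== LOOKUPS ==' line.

Trace:
  + 0.0.0.0/0 (H3) depth=0
  + 115.142.0.0/16 (H4) depth=16
  ? 115.142.0.2  path d0:H3→d1:-→d2:-→d3:-→d4:-→d5:-→d6:-→d7:-→d8:-→d9:-→d10:-→d11:-→d12:-→d13:-→d14:-→d15:-→d16:H4  best=H4
  + 177.166.112.0/20 (H3) depth=20
  ? 115.142.0.166  path d0:H3→d1:-→d2:-→d3:-→d4:-→d5:-→d6:-→d7:-→d8:-→d9:-→d10:-→d11:-→d12:-→d13:-→d14:-→d15:-→d16:H4  best=H4
  + 115.142.244.167/32 (H1) depth=32
  + 177.0.0.0/8 (H1) depth=8
  + 177.0.0.0/8 (H4) depth=8
  + 177.166.123.0/24 (H0) depth=24
  + 177.0.0.0/8 (H3) depth=8
  ? 177.166.123.0  path d0:H3→d1:-→d2:-→d3:-→d4:-→d5:-→d6:-→d7:-→d8:H3→d9:-→d10:-→d11:-→d12:-→d13:-→d14:-→d15:-→d16:-→d17:-→d18:-→d19:-→d20:H3→d21:-→d22:-→d23:-→d24:H0  best=H0
  + 176.0.0.0/4 (H0) depth=4
  + 160.0.0.0/3 (H2) depth=3
  - 115.142.0.0/16 clear@16
  - 176.0.0.0/4 clear@4
  ? 177.0.0.6  path d0:H3→d1:-→d2:-→d3:H2→d4:-→d5:-→d6:-→d7:-→d8:H3  best=H3

== LOOKUPS ==
["H4","H4","H0","H3"]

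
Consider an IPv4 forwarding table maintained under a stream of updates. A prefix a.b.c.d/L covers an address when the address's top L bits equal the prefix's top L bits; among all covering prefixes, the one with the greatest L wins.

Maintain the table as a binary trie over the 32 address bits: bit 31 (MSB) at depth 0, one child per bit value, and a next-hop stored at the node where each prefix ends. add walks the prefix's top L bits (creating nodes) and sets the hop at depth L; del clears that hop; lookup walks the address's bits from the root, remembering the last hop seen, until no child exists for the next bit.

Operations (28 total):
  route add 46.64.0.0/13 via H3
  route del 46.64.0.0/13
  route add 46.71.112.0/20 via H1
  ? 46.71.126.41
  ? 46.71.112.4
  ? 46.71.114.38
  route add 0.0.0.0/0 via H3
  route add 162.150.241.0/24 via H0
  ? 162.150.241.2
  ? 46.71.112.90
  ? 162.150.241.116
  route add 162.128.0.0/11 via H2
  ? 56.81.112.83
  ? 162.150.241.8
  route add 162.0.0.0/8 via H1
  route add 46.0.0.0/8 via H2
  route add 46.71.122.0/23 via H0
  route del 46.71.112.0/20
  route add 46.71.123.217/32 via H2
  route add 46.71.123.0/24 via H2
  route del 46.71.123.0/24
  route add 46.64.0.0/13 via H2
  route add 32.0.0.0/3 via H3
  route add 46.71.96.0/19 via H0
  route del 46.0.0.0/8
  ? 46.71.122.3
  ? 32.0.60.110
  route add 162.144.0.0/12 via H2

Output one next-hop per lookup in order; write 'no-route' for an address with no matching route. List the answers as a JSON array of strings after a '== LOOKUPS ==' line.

Trace:
  add 46.64.0.0/13 -> H3 at depth 13
  del 46.64.0.0/13 (clear depth 13)
  add 46.71.112.0/20 -> H1 at depth 20
  Q 46.71.126.41: descend 00101110010001110111 ; hops seen [H1] ; pick H1
  Q 46.71.112.4: descend 00101110010001110111 ; hops seen [H1] ; pick H1
  Q 46.71.114.38: descend 00101110010001110111 ; hops seen [H1] ; pick H1
  add 0.0.0.0/0 -> H3 at depth 0
  add 162.150.241.0/24 -> H0 at depth 24
  Q 162.150.241.2: descend 101000101001011011110001 ; hops seen [H3,H0] ; pick H0
  Q 46.71.112.90: descend 00101110010001110111 ; hops seen [H3,H1] ; pick H1
  Q 162.150.241.116: descend 101000101001011011110001 ; hops seen [H3,H0] ; pick H0
  add 162.128.0.0/11 -> H2 at depth 11
  Q 56.81.112.83: descend 001 ; hops seen [H3] ; pick H3
  Q 162.150.241.8: descend 101000101001011011110001 ; hops seen [H3,H2,H0] ; pick H0
  add 162.0.0.0/8 -> H1 at depth 8
  add 46.0.0.0/8 -> H2 at depth 8
  add 46.71.122.0/23 -> H0 at depth 23
  del 46.71.112.0/20 (clear depth 20)
  add 46.71.123.217/32 -> H2 at depth 32
  add 46.71.123.0/24 -> H2 at depth 24
  del 46.71.123.0/24 (clear depth 24)
  add 46.64.0.0/13 -> H2 at depth 13
  add 32.0.0.0/3 -> H3 at depth 3
  add 46.71.96.0/19 -> H0 at depth 19
  del 46.0.0.0/8 (clear depth 8)
  Q 46.71.122.3: descend 00101110010001110111101 ; hops seen [H3,H3,H2,H0,H0] ; pick H0
  Q 32.0.60.110: descend 0010 ; hops seen [H3,H3] ; pick H3
  add 162.144.0.0/12 -> H2 at depth 12

== LOOKUPS ==
["H1","H1","H1","H0","H1","H0","H3","H0","H0","H3"]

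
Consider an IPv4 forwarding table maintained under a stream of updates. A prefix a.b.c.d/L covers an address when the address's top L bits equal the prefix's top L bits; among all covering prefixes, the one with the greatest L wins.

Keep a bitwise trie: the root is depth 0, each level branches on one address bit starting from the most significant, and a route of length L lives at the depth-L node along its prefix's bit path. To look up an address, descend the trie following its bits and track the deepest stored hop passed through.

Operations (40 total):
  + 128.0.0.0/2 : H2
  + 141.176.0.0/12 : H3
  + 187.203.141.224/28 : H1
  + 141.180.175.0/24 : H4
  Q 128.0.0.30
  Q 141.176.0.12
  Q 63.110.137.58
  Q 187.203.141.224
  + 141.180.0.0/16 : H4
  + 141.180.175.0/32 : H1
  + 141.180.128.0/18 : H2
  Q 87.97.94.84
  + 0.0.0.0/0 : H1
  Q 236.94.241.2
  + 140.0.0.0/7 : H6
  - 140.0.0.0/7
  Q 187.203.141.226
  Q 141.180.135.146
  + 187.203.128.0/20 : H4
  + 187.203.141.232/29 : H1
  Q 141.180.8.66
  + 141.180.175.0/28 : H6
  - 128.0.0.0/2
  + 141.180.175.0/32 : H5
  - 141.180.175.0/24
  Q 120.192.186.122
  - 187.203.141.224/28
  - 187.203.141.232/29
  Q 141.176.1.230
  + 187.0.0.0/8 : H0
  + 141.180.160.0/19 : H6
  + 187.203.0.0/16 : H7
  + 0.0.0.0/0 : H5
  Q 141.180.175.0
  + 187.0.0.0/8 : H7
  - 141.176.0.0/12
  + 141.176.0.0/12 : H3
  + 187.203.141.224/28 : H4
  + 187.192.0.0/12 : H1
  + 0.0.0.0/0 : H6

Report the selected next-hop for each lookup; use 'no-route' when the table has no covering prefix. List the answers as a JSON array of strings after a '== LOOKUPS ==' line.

Process each operation:
  + 128.0.0.0/2 (H2) depth=2
  + 141.176.0.0/12 (H3) depth=12
  + 187.203.141.224/28 (H1) depth=28
  + 141.180.175.0/24 (H4) depth=24
  Q 128.0.0.30: descend 1000 ; hops seen [H2] ; pick H2
  Q 141.176.0.12: descend 1000110110110 ; hops seen [H2,H3] ; pick H3
  Q 63.110.137.58: descend ε ; hops seen [∅] ; pick no-route
  Q 187.203.141.224: descend 1011101111001011100011011110 ; hops seen [H2,H1] ; pick H1
  + 141.180.0.0/16 (H4) depth=16
  + 141.180.175.0/32 (H1) depth=32
  + 141.180.128.0/18 (H2) depth=18
  Q 87.97.94.84: descend ε ; hops seen [∅] ; pick no-route
  + 0.0.0.0/0 (H1) depth=0
  Q 236.94.241.2: descend 1 ; hops seen [H1] ; pick H1
  + 140.0.0.0/7 (H6) depth=7
  del 140.0.0.0/7 (clear depth 7)
  Q 187.203.141.226: descend 1011101111001011100011011110 ; hops seen [H1,H2,H1] ; pick H1
  Q 141.180.135.146: descend 100011011011010010 ; hops seen [H1,H2,H3,H4,H2] ; pick H2
  + 187.203.128.0/20 (H4) depth=20
  + 187.203.141.232/29 (H1) depth=29
  Q 141.180.8.66: descend 1000110110110100 ; hops seen [H1,H2,H3,H4] ; pick H4
  + 141.180.175.0/28 (H6) depth=28
  del 128.0.0.0/2 (clear depth 2)
  + 141.180.175.0/32 (H5) depth=32
  del 141.180.175.0/24 (clear depth 24)
  Q 120.192.186.122: descend ε ; hops seen [H1] ; pick H1
  del 187.203.141.224/28 (clear depth 28)
  del 187.203.141.232/29 (clear depth 29)
  Q 141.176.1.230: descend 1000110110110 ; hops seen [H1,H3] ; pick H3
  + 187.0.0.0/8 (H0) depth=8
  + 141.180.160.0/19 (H6) depth=19
  + 187.203.0.0/16 (H7) depth=16
  + 0.0.0.0/0 (H5) depth=0
  Q 141.180.175.0: descend 10001101101101001010111100000000 ; hops seen [H5,H3,H4,H2,H6,H6,H5] ; pick H5
  + 187.0.0.0/8 (H7) depth=8
  del 141.176.0.0/12 (clear depth 12)
  + 141.176.0.0/12 (H3) depth=12
  + 187.203.141.224/28 (H4) depth=28
  + 187.192.0.0/12 (H1) depth=12
  + 0.0.0.0/0 (H6) depth=0

== LOOKUPS ==
["H2","H3","no-route","H1","no-route","H1","H1","H2","H4","H1","H3","H5"]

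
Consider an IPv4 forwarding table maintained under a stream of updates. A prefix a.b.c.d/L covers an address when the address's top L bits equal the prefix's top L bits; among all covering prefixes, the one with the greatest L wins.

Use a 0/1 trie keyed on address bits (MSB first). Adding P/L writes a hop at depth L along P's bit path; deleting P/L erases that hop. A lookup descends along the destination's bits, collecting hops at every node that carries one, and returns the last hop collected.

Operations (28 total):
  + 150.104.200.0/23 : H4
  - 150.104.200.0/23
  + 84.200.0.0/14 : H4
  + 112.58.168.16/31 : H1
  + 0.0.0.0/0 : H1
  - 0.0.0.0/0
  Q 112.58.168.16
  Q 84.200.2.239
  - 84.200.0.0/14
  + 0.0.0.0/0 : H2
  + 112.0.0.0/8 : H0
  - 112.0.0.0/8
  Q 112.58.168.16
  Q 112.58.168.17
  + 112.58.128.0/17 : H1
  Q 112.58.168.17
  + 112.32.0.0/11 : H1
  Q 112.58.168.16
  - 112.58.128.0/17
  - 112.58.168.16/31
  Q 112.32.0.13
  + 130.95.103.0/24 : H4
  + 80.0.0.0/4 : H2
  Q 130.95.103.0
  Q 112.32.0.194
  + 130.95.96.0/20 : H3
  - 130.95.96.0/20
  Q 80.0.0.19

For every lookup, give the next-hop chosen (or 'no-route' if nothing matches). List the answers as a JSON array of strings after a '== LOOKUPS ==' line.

Trace:
  + 150.104.200.0/23 (H4) depth=23
  - 150.104.200.0/23 clear@23
  + 84.200.0.0/14 (H4) depth=14
  + 112.58.168.16/31 (H1) depth=31
  + 0.0.0.0/0 (H1) depth=0
  - 0.0.0.0/0 clear@0
  Q 112.58.168.16: descend 0111000000111010101010000001000 ; hops seen [H1] ; pick H1
  Q 84.200.2.239: descend 01010100110010 ; hops seen [H4] ; pick H4
  - 84.200.0.0/14 clear@14
  + 0.0.0.0/0 (H2) depth=0
  + 112.0.0.0/8 (H0) depth=8
  - 112.0.0.0/8 clear@8
  Q 112.58.168.16: descend 0111000000111010101010000001000 ; hops seen [H2,H1] ; pick H1
  Q 112.58.168.17: descend 0111000000111010101010000001000 ; hops seen [H2,H1] ; pick H1
  + 112.58.128.0/17 (H1) depth=17
  Q 112.58.168.17: descend 0111000000111010101010000001000 ; hops seen [H2,H1,H1] ; pick H1
  + 112.32.0.0/11 (H1) depth=11
  Q 112.58.168.16: descend 0111000000111010101010000001000 ; hops seen [H2,H1,H1,H1] ; pick H1
  - 112.58.128.0/17 clear@17
  - 112.58.168.16/31 clear@31
  Q 112.32.0.13: descend 01110000001 ; hops seen [H2,H1] ; pick H1
  + 130.95.103.0/24 (H4) depth=24
  + 80.0.0.0/4 (H2) depth=4
  Q 130.95.103.0: descend 100000100101111101100111 ; hops seen [H2,H4] ; pick H4
  Q 112.32.0.194: descend 01110000001 ; hops seen [H2,H1] ; pick H1
  + 130.95.96.0/20 (H3) depth=20
  - 130.95.96.0/20 clear@20
  Q 80.0.0.19: descend 01010 ; hops seen [H2,H2] ; pick H2

== LOOKUPS ==
["H1","H4","H1","H1","H1","H1","H1","H4","H1","H2"]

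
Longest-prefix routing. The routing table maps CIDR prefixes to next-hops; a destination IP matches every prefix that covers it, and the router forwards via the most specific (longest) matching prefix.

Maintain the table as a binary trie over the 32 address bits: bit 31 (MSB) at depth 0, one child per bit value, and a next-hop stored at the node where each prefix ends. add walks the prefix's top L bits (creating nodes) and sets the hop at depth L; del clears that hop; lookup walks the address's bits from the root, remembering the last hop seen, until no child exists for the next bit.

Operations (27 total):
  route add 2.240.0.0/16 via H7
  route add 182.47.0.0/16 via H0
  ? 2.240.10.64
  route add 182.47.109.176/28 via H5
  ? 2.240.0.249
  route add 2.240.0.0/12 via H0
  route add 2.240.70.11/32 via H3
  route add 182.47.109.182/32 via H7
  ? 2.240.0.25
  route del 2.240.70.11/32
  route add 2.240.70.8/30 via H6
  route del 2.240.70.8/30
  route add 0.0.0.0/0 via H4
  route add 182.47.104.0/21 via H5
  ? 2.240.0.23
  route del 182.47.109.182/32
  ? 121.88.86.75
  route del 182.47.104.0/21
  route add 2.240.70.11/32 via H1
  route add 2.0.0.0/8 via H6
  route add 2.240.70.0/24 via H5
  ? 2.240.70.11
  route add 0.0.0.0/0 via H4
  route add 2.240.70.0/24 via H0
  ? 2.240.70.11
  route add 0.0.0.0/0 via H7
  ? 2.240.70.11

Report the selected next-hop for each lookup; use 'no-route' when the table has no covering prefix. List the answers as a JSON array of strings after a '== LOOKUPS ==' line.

Process each operation:
  + 2.240.0.0/16 (H7) depth=16
  + 182.47.0.0/16 (H0) depth=16
  ? 2.240.10.64  path d0:-→d1:-→d2:-→d3:-→d4:-→d5:-→d6:-→d7:-→d8:-→d9:-→d10:-→d11:-→d12:-→d13:-→d14:-→d15:-→d16:H7  best=H7
  + 182.47.109.176/28 (H5) depth=28
  ? 2.240.0.249  path d0:-→d1:-→d2:-→d3:-→d4:-→d5:-→d6:-→d7:-→d8:-→d9:-→d10:-→d11:-→d12:-→d13:-→d14:-→d15:-→d16:H7  best=H7
  + 2.240.0.0/12 (H0) depth=12
  + 2.240.70.11/32 (H3) depth=32
  + 182.47.109.182/32 (H7) depth=32
  ? 2.240.0.25  path d0:-→d1:-→d2:-→d3:-→d4:-→d5:-→d6:-→d7:-→d8:-→d9:-→d10:-→d11:-→d12:H0→d13:-→d14:-→d15:-→d16:H7→d17:-  best=H7
  - 2.240.70.11/32 clear@32
  + 2.240.70.8/30 (H6) depth=30
  - 2.240.70.8/30 clear@30
  + 0.0.0.0/0 (H4) depth=0
  + 182.47.104.0/21 (H5) depth=21
  ? 2.240.0.23  path d0:H4→d1:-→d2:-→d3:-→d4:-→d5:-→d6:-→d7:-→d8:-→d9:-→d10:-→d11:-→d12:H0→d13:-→d14:-→d15:-→d16:H7→d17:-  best=H7
  - 182.47.109.182/32 clear@32
  ? 121.88.86.75  path d0:H4→d1:-  best=H4
  - 182.47.104.0/21 clear@21
  + 2.240.70.11/32 (H1) depth=32
  + 2.0.0.0/8 (H6) depth=8
  + 2.240.70.0/24 (H5) depth=24
  ? 2.240.70.11  path d0:H4→d1:-→d2:-→d3:-→d4:-→d5:-→d6:-→d7:-→d8:H6→d9:-→d10:-→d11:-→d12:H0→d13:-→d14:-→d15:-→d16:H7→d17:-→d18:-→d19:-→d20:-→d21:-→d22:-→d23:-→d24:H5→d25:-→d26:-→d27:-→d28:-→d29:-→d30:-→d31:-→d32:H1  best=H1
  + 0.0.0.0/0 (H4) depth=0
  + 2.240.70.0/24 (H0) depth=24
  ? 2.240.70.11  path d0:H4→d1:-→d2:-→d3:-→d4:-→d5:-→d6:-→d7:-→d8:H6→d9:-→d10:-→d11:-→d12:H0→d13:-→d14:-→d15:-→d16:H7→d17:-→d18:-→d19:-→d20:-→d21:-→d22:-→d23:-→d24:H0→d25:-→d26:-→d27:-→d28:-→d29:-→d30:-→d31:-→d32:H1  best=H1
  + 0.0.0.0/0 (H7) depth=0
  ? 2.240.70.11  path d0:H7→d1:-→d2:-→d3:-→d4:-→d5:-→d6:-→d7:-→d8:H6→d9:-→d10:-→d11:-→d12:H0→d13:-→d14:-→d15:-→d16:H7→d17:-→d18:-→d19:-→d20:-→d21:-→d22:-→d23:-→d24:H0→d25:-→d26:-→d27:-→d28:-→d29:-→d30:-→d31:-→d32:H1  best=H1

== LOOKUPS ==
["H7","H7","H7","H7","H4","H1","H1","H1"]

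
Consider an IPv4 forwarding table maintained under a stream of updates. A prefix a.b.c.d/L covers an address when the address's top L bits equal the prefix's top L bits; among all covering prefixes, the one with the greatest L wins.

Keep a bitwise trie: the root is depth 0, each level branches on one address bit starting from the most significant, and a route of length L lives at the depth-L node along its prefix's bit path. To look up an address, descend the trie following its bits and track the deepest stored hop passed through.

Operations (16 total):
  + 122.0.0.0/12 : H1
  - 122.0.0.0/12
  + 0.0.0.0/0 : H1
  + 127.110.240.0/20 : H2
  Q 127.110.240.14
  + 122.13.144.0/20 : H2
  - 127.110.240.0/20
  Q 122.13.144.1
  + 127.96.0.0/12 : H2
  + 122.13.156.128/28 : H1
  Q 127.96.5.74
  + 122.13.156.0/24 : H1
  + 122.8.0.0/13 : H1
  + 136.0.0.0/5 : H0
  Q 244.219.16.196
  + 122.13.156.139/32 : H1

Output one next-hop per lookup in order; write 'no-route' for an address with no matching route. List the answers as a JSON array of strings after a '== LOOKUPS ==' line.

Trace:
  + 122.0.0.0/12 (H1) depth=12
  - 122.0.0.0/12 clear@12
  + 0.0.0.0/0 (H1) depth=0
  + 127.110.240.0/20 (H2) depth=20
  lookup 127.110.240.14: bits 01111111011011101111 walk d0:H1→d1:-→d2:-→d3:-→d4:-→d5:-→d6:-→d7:-→d8:-→d9:-→d10:-→d11:-→d12:-→d13:-→d14:-→d15:-→d16:-→d17:-→d18:-→d19:-→d20:H2 -> H2
  + 122.13.144.0/20 (H2) depth=20
  - 127.110.240.0/20 clear@20
  lookup 122.13.144.1: bits 01111010000011011001 walk d0:H1→d1:-→d2:-→d3:-→d4:-→d5:-→d6:-→d7:-→d8:-→d9:-→d10:-→d11:-→d12:-→d13:-→d14:-→d15:-→d16:-→d17:-→d18:-→d19:-→d20:H2 -> H2
  + 127.96.0.0/12 (H2) depth=12
  + 122.13.156.128/28 (H1) depth=28
  lookup 127.96.5.74: bits 011111110110 walk d0:H1→d1:-→d2:-→d3:-→d4:-→d5:-→d6:-→d7:-→d8:-→d9:-→d10:-→d11:-→d12:H2 -> H2
  + 122.13.156.0/24 (H1) depth=24
  + 122.8.0.0/13 (H1) depth=13
  + 136.0.0.0/5 (H0) depth=5
  lookup 244.219.16.196: bits 1 walk d0:H1→d1:- -> H1
  + 122.13.156.139/32 (H1) depth=32

== LOOKUPS ==
["H2","H2","H2","H1"]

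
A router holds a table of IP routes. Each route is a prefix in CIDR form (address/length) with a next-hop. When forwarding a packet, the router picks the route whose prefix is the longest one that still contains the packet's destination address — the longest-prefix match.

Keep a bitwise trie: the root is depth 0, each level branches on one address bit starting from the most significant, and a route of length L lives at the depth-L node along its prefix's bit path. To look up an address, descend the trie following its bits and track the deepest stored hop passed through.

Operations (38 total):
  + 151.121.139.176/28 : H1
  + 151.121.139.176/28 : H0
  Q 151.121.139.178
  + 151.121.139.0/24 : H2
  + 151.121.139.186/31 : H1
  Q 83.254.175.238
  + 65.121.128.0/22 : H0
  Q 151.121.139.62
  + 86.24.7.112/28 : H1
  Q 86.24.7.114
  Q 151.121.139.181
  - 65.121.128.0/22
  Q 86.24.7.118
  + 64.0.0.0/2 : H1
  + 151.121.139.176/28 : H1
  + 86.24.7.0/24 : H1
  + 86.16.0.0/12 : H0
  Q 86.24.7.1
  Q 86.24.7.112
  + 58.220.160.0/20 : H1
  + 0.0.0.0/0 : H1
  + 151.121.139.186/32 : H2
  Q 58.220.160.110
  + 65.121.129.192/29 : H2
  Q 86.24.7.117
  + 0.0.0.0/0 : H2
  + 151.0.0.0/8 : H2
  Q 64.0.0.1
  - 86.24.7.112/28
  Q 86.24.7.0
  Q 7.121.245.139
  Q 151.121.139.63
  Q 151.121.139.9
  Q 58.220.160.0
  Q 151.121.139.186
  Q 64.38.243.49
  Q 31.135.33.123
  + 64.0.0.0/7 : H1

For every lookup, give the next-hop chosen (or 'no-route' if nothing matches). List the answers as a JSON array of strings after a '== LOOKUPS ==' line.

Trace:
  + 151.121.139.176/28 (H1) depth=28
  + 151.121.139.176/28 (H0) depth=28
  Q 151.121.139.178: descend 1001011101111001100010111011 ; hops seen [H0] ; pick H0
  + 151.121.139.0/24 (H2) depth=24
  + 151.121.139.186/31 (H1) depth=31
  Q 83.254.175.238: descend ε ; hops seen [∅] ; pick no-route
  + 65.121.128.0/22 (H0) depth=22
  Q 151.121.139.62: descend 100101110111100110001011 ; hops seen [H2] ; pick H2
  + 86.24.7.112/28 (H1) depth=28
  Q 86.24.7.114: descend 0101011000011000000001110111 ; hops seen [H1] ; pick H1
  Q 151.121.139.181: descend 1001011101111001100010111011 ; hops seen [H2,H0] ; pick H0
  del 65.121.128.0/22 (clear depth 22)
  Q 86.24.7.118: descend 0101011000011000000001110111 ; hops seen [H1] ; pick H1
  + 64.0.0.0/2 (H1) depth=2
  + 151.121.139.176/28 (H1) depth=28
  + 86.24.7.0/24 (H1) depth=24
  + 86.16.0.0/12 (H0) depth=12
  Q 86.24.7.1: descend 0101011000011000000001110 ; hops seen [H1,H0,H1] ; pick H1
  Q 86.24.7.112: descend 0101011000011000000001110111 ; hops seen [H1,H0,H1,H1] ; pick H1
  + 58.220.160.0/20 (H1) depth=20
  + 0.0.0.0/0 (H1) depth=0
  + 151.121.139.186/32 (H2) depth=32
  Q 58.220.160.110: descend 00111010110111001010 ; hops seen [H1,H1] ; pick H1
  + 65.121.129.192/29 (H2) depth=29
  Q 86.24.7.117: descend 0101011000011000000001110111 ; hops seen [H1,H1,H0,H1,H1] ; pick H1
  + 0.0.0.0/0 (H2) depth=0
  + 151.0.0.0/8 (H2) depth=8
  Q 64.0.0.1: descend 0100000 ; hops seen [H2,H1] ; pick H1
  del 86.24.7.112/28 (clear depth 28)
  Q 86.24.7.0: descend 0101011000011000000001110 ; hops seen [H2,H1,H0,H1] ; pick H1
  Q 7.121.245.139: descend 00 ; hops seen [H2] ; pick H2
  Q 151.121.139.63: descend 100101110111100110001011 ; hops seen [H2,H2,H2] ; pick H2
  Q 151.121.139.9: descend 100101110111100110001011 ; hops seen [H2,H2,H2] ; pick H2
  Q 58.220.160.0: descend 00111010110111001010 ; hops seen [H2,H1] ; pick H1
  Q 151.121.139.186: descend 10010111011110011000101110111010 ; hops seen [H2,H2,H2,H1,H1,H2] ; pick H2
  Q 64.38.243.49: descend 0100000 ; hops seen [H2,H1] ; pick H1
  Q 31.135.33.123: descend 00 ; hops seen [H2] ; pick H2
  + 64.0.0.0/7 (H1) depth=7

== LOOKUPS ==
["H0","no-route","H2","H1","H0","H1","H1","H1","H1","H1","H1","H1","H2","H2","H2","H1","H2","H1","H2"]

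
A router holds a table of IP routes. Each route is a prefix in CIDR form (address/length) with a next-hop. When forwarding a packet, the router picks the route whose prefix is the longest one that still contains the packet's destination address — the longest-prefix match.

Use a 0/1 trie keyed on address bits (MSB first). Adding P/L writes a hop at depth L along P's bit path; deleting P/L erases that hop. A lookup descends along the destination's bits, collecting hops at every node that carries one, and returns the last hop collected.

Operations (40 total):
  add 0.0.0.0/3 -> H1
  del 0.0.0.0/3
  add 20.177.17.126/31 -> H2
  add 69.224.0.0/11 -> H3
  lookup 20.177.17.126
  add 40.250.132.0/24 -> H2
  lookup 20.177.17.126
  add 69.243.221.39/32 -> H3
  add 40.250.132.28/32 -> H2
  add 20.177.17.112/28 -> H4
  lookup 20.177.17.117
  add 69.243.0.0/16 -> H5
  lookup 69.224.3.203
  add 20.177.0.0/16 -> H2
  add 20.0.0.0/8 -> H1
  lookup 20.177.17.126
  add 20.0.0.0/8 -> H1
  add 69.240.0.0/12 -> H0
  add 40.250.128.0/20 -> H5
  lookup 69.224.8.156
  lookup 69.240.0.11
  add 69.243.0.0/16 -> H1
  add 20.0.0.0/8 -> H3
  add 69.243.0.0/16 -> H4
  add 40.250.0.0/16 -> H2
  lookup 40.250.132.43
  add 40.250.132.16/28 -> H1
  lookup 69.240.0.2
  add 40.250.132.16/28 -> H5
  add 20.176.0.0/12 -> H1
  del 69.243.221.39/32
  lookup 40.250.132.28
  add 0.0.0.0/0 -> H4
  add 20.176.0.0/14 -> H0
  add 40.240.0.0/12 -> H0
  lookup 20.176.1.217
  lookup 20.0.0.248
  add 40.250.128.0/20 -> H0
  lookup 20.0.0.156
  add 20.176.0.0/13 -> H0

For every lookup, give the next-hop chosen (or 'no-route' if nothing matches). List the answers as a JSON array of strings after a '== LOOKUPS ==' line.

Trace:
  add 0.0.0.0/3 -> H1 at depth 3
  - 0.0.0.0/3 clear@3
  add 20.177.17.126/31 -> H2 at depth 31
  add 69.224.0.0/11 -> H3 at depth 11
  lookup 20.177.17.126: bits 0001010010110001000100010111111 walk d0:-→d1:-→d2:-→d3:-→d4:-→d5:-→d6:-→d7:-→d8:-→d9:-→d10:-→d11:-→d12:-→d13:-→d14:-→d15:-→d16:-→d17:-→d18:-→d19:-→d20:-→d21:-→d22:-→d23:-→d24:-→d25:-→d26:-→d27:-→d28:-→d29:-→d30:-→d31:H2 -> H2
  add 40.250.132.0/24 -> H2 at depth 24
  lookup 20.177.17.126: bits 0001010010110001000100010111111 walk d0:-→d1:-→d2:-→d3:-→d4:-→d5:-→d6:-→d7:-→d8:-→d9:-→d10:-→d11:-→d12:-→d13:-→d14:-→d15:-→d16:-→d17:-→d18:-→d19:-→d20:-→d21:-→d22:-→d23:-→d24:-→d25:-→d26:-→d27:-→d28:-→d29:-→d30:-→d31:H2 -> H2
  add 69.243.221.39/32 -> H3 at depth 32
  add 40.250.132.28/32 -> H2 at depth 32
  add 20.177.17.112/28 -> H4 at depth 28
  lookup 20.177.17.117: bits 0001010010110001000100010111 walk d0:-→d1:-→d2:-→d3:-→d4:-→d5:-→d6:-→d7:-→d8:-→d9:-→d10:-→d11:-→d12:-→d13:-→d14:-→d15:-→d16:-→d17:-→d18:-→d19:-→d20:-→d21:-→d22:-→d23:-→d24:-→d25:-→d26:-→d27:-→d28:H4 -> H4
  add 69.243.0.0/16 -> H5 at depth 16
  lookup 69.224.3.203: bits 01000101111 walk d0:-→d1:-→d2:-→d3:-→d4:-→d5:-→d6:-→d7:-→d8:-→d9:-→d10:-→d11:H3 -> H3
  add 20.177.0.0/16 -> H2 at depth 16
  add 20.0.0.0/8 -> H1 at depth 8
  lookup 20.177.17.126: bits 0001010010110001000100010111111 walk d0:-→d1:-→d2:-→d3:-→d4:-→d5:-→d6:-→d7:-→d8:H1→d9:-→d10:-→d11:-→d12:-→d13:-→d14:-→d15:-→d16:H2→d17:-→d18:-→d19:-→d20:-→d21:-→d22:-→d23:-→d24:-→d25:-→d26:-→d27:-→d28:H4→d29:-→d30:-→d31:H2 -> H2
  add 20.0.0.0/8 -> H1 at depth 8
  add 69.240.0.0/12 -> H0 at depth 12
  add 40.250.128.0/20 -> H5 at depth 20
  lookup 69.224.8.156: bits 01000101111 walk d0:-→d1:-→d2:-→d3:-→d4:-→d5:-→d6:-→d7:-→d8:-→d9:-→d10:-→d11:H3 -> H3
  lookup 69.240.0.11: bits 01000101111100 walk d0:-→d1:-→d2:-→d3:-→d4:-→d5:-→d6:-→d7:-→d8:-→d9:-→d10:-→d11:H3→d12:H0→d13:-→d14:- -> H0
  add 69.243.0.0/16 -> H1 at depth 16
  add 20.0.0.0/8 -> H3 at depth 8
  add 69.243.0.0/16 -> H4 at depth 16
  add 40.250.0.0/16 -> H2 at depth 16
  lookup 40.250.132.43: bits 00101000111110101000010000 walk d0:-→d1:-→d2:-→d3:-→d4:-→d5:-→d6:-→d7:-→d8:-→d9:-→d10:-→d11:-→d12:-→d13:-→d14:-→d15:-→d16:H2→d17:-→d18:-→d19:-→d20:H5→d21:-→d22:-→d23:-→d24:H2→d25:-→d26:- -> H2
  add 40.250.132.16/28 -> H1 at depth 28
  lookup 69.240.0.2: bits 01000101111100 walk d0:-→d1:-→d2:-→d3:-→d4:-→d5:-→d6:-→d7:-→d8:-→d9:-→d10:-→d11:H3→d12:H0→d13:-→d14:- -> H0
  add 40.250.132.16/28 -> H5 at depth 28
  add 20.176.0.0/12 -> H1 at depth 12
  - 69.243.221.39/32 clear@32
  lookup 40.250.132.28: bits 00101000111110101000010000011100 walk d0:-→d1:-→d2:-→d3:-→d4:-→d5:-→d6:-→d7:-→d8:-→d9:-→d10:-→d11:-→d12:-→d13:-→d14:-→d15:-→d16:H2→d17:-→d18:-→d19:-→d20:H5→d21:-→d22:-→d23:-→d24:H2→d25:-→d26:-→d27:-→d28:H5→d29:-→d30:-→d31:-→d32:H2 -> H2
  add 0.0.0.0/0 -> H4 at depth 0
  add 20.176.0.0/14 -> H0 at depth 14
  add 40.240.0.0/12 -> H0 at depth 12
  lookup 20.176.1.217: bits 000101001011000 walk d0:H4→d1:-→d2:-→d3:-→d4:-→d5:-→d6:-→d7:-→d8:H3→d9:-→d10:-→d11:-→d12:H1→d13:-→d14:H0→d15:- -> H0
  lookup 20.0.0.248: bits 00010100 walk d0:H4→d1:-→d2:-→d3:-→d4:-→d5:-→d6:-→d7:-→d8:H3 -> H3
  add 40.250.128.0/20 -> H0 at depth 20
  lookup 20.0.0.156: bits 00010100 walk d0:H4→d1:-→d2:-→d3:-→d4:-→d5:-→d6:-→d7:-→d8:H3 -> H3
  add 20.176.0.0/13 -> H0 at depth 13

== LOOKUPS ==
["H2","H2","H4","H3","H2","H3","H0","H2","H0","H2","H0","H3","H3"]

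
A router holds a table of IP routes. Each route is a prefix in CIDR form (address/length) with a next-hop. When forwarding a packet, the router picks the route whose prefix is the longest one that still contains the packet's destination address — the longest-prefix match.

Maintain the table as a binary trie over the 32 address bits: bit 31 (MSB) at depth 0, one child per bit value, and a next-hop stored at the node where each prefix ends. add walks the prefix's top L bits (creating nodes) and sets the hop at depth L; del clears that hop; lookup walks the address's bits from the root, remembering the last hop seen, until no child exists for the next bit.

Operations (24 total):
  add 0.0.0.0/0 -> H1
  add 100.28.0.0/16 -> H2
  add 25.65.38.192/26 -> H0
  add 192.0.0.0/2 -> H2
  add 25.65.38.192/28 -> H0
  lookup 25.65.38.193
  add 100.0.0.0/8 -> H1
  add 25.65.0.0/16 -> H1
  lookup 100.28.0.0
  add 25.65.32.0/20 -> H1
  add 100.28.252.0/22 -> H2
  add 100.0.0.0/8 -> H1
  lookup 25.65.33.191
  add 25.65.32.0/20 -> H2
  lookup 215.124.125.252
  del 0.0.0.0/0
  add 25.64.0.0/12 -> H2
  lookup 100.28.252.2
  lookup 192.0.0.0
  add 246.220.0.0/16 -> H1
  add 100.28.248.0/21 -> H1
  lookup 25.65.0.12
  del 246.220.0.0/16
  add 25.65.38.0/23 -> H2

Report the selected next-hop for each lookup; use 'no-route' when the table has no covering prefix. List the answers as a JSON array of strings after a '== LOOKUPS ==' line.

Trace:
  add 0.0.0.0/0 -> H1 at depth 0
  add 100.28.0.0/16 -> H2 at depth 16
  add 25.65.38.192/26 -> H0 at depth 26
  add 192.0.0.0/2 -> H2 at depth 2
  add 25.65.38.192/28 -> H0 at depth 28
  lookup 25.65.38.193: bits 0001100101000001001001101100 walk d0:H1→d1:-→d2:-→d3:-→d4:-→d5:-→d6:-→d7:-→d8:-→d9:-→d10:-→d11:-→d12:-→d13:-→d14:-→d15:-→d16:-→d17:-→d18:-→d19:-→d20:-→d21:-→d22:-→d23:-→d24:-→d25:-→d26:H0→d27:-→d28:H0 -> H0
  add 100.0.0.0/8 -> H1 at depth 8
  add 25.65.0.0/16 -> H1 at depth 16
  lookup 100.28.0.0: bits 0110010000011100 walk d0:H1→d1:-→d2:-→d3:-→d4:-→d5:-→d6:-→d7:-→d8:H1→d9:-→d10:-→d11:-→d12:-→d13:-→d14:-→d15:-→d16:H2 -> H2
  add 25.65.32.0/20 -> H1 at depth 20
  add 100.28.252.0/22 -> H2 at depth 22
  add 100.0.0.0/8 -> H1 at depth 8
  lookup 25.65.33.191: bits 000110010100000100100 walk d0:H1→d1:-→d2:-→d3:-→d4:-→d5:-→d6:-→d7:-→d8:-→d9:-→d10:-→d11:-→d12:-→d13:-→d14:-→d15:-→d16:H1→d17:-→d18:-→d19:-→d20:H1→d21:- -> H1
  add 25.65.32.0/20 -> H2 at depth 20
  lookup 215.124.125.252: bits 11 walk d0:H1→d1:-→d2:H2 -> H2
  - 0.0.0.0/0 clear@0
  add 25.64.0.0/12 -> H2 at depth 12
  lookup 100.28.252.2: bits 0110010000011100111111 walk d0:-→d1:-→d2:-→d3:-→d4:-→d5:-→d6:-→d7:-→d8:H1→d9:-→d10:-→d11:-→d12:-→d13:-→d14:-→d15:-→d16:H2→d17:-→d18:-→d19:-→d20:-→d21:-→d22:H2 -> H2
  lookup 192.0.0.0: bits 11 walk d0:-→d1:-→d2:H2 -> H2
  add 246.220.0.0/16 -> H1 at depth 16
  add 100.28.248.0/21 -> H1 at depth 21
  lookup 25.65.0.12: bits 000110010100000100 walk d0:-→d1:-→d2:-→d3:-→d4:-→d5:-→d6:-→d7:-→d8:-→d9:-→d10:-→d11:-→d12:H2→d13:-→d14:-→d15:-→d16:H1→d17:-→d18:- -> H1
  - 246.220.0.0/16 clear@16
  add 25.65.38.0/23 -> H2 at depth 23

== LOOKUPS ==
["H0","H2","H1","H2","H2","H2","H1"]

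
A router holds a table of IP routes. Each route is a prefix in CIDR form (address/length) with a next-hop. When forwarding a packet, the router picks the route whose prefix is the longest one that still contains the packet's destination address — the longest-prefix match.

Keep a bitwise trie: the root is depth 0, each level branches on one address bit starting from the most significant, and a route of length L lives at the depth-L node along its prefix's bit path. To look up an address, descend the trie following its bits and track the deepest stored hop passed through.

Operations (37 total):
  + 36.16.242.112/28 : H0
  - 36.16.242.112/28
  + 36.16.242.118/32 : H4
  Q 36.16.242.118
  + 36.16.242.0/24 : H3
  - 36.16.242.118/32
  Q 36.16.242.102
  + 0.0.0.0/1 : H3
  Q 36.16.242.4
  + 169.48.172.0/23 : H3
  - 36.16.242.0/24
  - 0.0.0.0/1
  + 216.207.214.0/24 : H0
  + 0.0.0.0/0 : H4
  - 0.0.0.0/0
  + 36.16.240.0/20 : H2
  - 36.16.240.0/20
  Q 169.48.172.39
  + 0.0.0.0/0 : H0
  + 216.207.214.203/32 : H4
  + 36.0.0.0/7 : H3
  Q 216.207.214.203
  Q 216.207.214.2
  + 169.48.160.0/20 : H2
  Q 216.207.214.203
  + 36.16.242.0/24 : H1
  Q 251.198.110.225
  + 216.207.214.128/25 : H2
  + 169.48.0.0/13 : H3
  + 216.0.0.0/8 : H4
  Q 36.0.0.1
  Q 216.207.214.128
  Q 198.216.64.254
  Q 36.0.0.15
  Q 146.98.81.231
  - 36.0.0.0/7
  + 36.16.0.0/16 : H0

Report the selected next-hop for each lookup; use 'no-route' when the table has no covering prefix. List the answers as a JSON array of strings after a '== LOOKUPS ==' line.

Apply in order:
  + 36.16.242.112/28 (H0) depth=28
  del 36.16.242.112/28 (clear depth 28)
  + 36.16.242.118/32 (H4) depth=32
  Q 36.16.242.118: descend 00100100000100001111001001110110 ; hops seen [H4] ; pick H4
  + 36.16.242.0/24 (H3) depth=24
  del 36.16.242.118/32 (clear depth 32)
  Q 36.16.242.102: descend 001001000001000011110010011 ; hops seen [H3] ; pick H3
  + 0.0.0.0/1 (H3) depth=1
  Q 36.16.242.4: descend 0010010000010000111100100 ; hops seen [H3,H3] ; pick H3
  + 169.48.172.0/23 (H3) depth=23
  del 36.16.242.0/24 (clear depth 24)
  del 0.0.0.0/1 (clear depth 1)
  + 216.207.214.0/24 (H0) depth=24
  + 0.0.0.0/0 (H4) depth=0
  del 0.0.0.0/0 (clear depth 0)
  + 36.16.240.0/20 (H2) depth=20
  del 36.16.240.0/20 (clear depth 20)
  Q 169.48.172.39: descend 10101001001100001010110 ; hops seen [H3] ; pick H3
  + 0.0.0.0/0 (H0) depth=0
  + 216.207.214.203/32 (H4) depth=32
  + 36.0.0.0/7 (H3) depth=7
  Q 216.207.214.203: descend 11011000110011111101011011001011 ; hops seen [H0,H0,H4] ; pick H4
  Q 216.207.214.2: descend 110110001100111111010110 ; hops seen [H0,H0] ; pick H0
  + 169.48.160.0/20 (H2) depth=20
  Q 216.207.214.203: descend 11011000110011111101011011001011 ; hops seen [H0,H0,H4] ; pick H4
  + 36.16.242.0/24 (H1) depth=24
  Q 251.198.110.225: descend 11 ; hops seen [H0] ; pick H0
  + 216.207.214.128/25 (H2) depth=25
  + 169.48.0.0/13 (H3) depth=13
  + 216.0.0.0/8 (H4) depth=8
  Q 36.0.0.1: descend 00100100000 ; hops seen [H0,H3] ; pick H3
  Q 216.207.214.128: descend 1101100011001111110101101 ; hops seen [H0,H4,H0,H2] ; pick H2
  Q 198.216.64.254: descend 110 ; hops seen [H0] ; pick H0
  Q 36.0.0.15: descend 00100100000 ; hops seen [H0,H3] ; pick H3
  Q 146.98.81.231: descend 10 ; hops seen [H0] ; pick H0
  del 36.0.0.0/7 (clear depth 7)
  + 36.16.0.0/16 (H0) depth=16

== LOOKUPS ==
["H4","H3","H3","H3","H4","H0","H4","H0","H3","H2","H0","H3","H0"]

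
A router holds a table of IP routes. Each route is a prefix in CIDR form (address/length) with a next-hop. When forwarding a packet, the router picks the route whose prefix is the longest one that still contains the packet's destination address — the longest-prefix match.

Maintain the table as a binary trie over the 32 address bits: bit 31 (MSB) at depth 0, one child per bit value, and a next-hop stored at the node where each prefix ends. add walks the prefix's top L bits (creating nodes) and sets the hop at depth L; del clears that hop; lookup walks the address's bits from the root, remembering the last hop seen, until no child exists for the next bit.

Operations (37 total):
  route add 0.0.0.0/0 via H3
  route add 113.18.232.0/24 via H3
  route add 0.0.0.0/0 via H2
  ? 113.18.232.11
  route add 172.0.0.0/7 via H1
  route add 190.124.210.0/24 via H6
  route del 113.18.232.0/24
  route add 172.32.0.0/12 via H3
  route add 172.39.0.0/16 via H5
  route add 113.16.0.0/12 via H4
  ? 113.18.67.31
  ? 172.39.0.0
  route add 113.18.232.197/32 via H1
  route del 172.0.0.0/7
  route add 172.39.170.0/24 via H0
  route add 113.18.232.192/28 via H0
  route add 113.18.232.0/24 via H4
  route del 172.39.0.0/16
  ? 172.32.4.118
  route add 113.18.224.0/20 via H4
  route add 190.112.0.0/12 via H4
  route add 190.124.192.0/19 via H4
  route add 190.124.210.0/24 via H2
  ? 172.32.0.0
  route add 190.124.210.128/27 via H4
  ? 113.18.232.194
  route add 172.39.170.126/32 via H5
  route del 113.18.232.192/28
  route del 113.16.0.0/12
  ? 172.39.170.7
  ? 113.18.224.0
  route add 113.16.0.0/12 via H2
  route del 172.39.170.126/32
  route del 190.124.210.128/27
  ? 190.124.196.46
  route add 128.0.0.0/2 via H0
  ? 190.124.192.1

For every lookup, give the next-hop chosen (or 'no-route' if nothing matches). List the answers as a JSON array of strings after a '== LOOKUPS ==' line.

Process each operation:
  add 0.0.0.0/0 -> H3 at depth 0
  add 113.18.232.0/24 -> H3 at depth 24
  add 0.0.0.0/0 -> H2 at depth 0
  ? 113.18.232.11  path d0:H2→d1:-→d2:-→d3:-→d4:-→d5:-→d6:-→d7:-→d8:-→d9:-→d10:-→d11:-→d12:-→d13:-→d14:-→d15:-→d16:-→d17:-→d18:-→d19:-→d20:-→d21:-→d22:-→d23:-→d24:H3  best=H3
  add 172.0.0.0/7 -> H1 at depth 7
  add 190.124.210.0/24 -> H6 at depth 24
  - 113.18.232.0/24 clear@24
  add 172.32.0.0/12 -> H3 at depth 12
  add 172.39.0.0/16 -> H5 at depth 16
  add 113.16.0.0/12 -> H4 at depth 12
  ? 113.18.67.31  path d0:H2→d1:-→d2:-→d3:-→d4:-→d5:-→d6:-→d7:-→d8:-→d9:-→d10:-→d11:-→d12:H4→d13:-→d14:-→d15:-→d16:-  best=H4
  ? 172.39.0.0  path d0:H2→d1:-→d2:-→d3:-→d4:-→d5:-→d6:-→d7:H1→d8:-→d9:-→d10:-→d11:-→d12:H3→d13:-→d14:-→d15:-→d16:H5  best=H5
  add 113.18.232.197/32 -> H1 at depth 32
  - 172.0.0.0/7 clear@7
  add 172.39.170.0/24 -> H0 at depth 24
  add 113.18.232.192/28 -> H0 at depth 28
  add 113.18.232.0/24 -> H4 at depth 24
  - 172.39.0.0/16 clear@16
  ? 172.32.4.118  path d0:H2→d1:-→d2:-→d3:-→d4:-→d5:-→d6:-→d7:-→d8:-→d9:-→d10:-→d11:-→d12:H3→d13:-  best=H3
  add 113.18.224.0/20 -> H4 at depth 20
  add 190.112.0.0/12 -> H4 at depth 12
  add 190.124.192.0/19 -> H4 at depth 19
  add 190.124.210.0/24 -> H2 at depth 24
  ? 172.32.0.0  path d0:H2→d1:-→d2:-→d3:-→d4:-→d5:-→d6:-→d7:-→d8:-→d9:-→d10:-→d11:-→d12:H3→d13:-  best=H3
  add 190.124.210.128/27 -> H4 at depth 27
  ? 113.18.232.194  path d0:H2→d1:-→d2:-→d3:-→d4:-→d5:-→d6:-→d7:-→d8:-→d9:-→d10:-→d11:-→d12:H4→d13:-→d14:-→d15:-→d16:-→d17:-→d18:-→d19:-→d20:H4→d21:-→d22:-→d23:-→d24:H4→d25:-→d26:-→d27:-→d28:H0→d29:-  best=H0
  add 172.39.170.126/32 -> H5 at depth 32
  - 113.18.232.192/28 clear@28
  - 113.16.0.0/12 clear@12
  ? 172.39.170.7  path d0:H2→d1:-→d2:-→d3:-→d4:-→d5:-→d6:-→d7:-→d8:-→d9:-→d10:-→d11:-→d12:H3→d13:-→d14:-→d15:-→d16:-→d17:-→d18:-→d19:-→d20:-→d21:-→d22:-→d23:-→d24:H0→d25:-  best=H0
  ? 113.18.224.0  path d0:H2→d1:-→d2:-→d3:-→d4:-→d5:-→d6:-→d7:-→d8:-→d9:-→d10:-→d11:-→d12:-→d13:-→d14:-→d15:-→d16:-→d17:-→d18:-→d19:-→d20:H4  best=H4
  add 113.16.0.0/12 -> H2 at depth 12
  - 172.39.170.126/32 clear@32
  - 190.124.210.128/27 clear@27
  ? 190.124.196.46  path d0:H2→d1:-→d2:-→d3:-→d4:-→d5:-→d6:-→d7:-→d8:-→d9:-→d10:-→d11:-→d12:H4→d13:-→d14:-→d15:-→d16:-→d17:-→d18:-→d19:H4  best=H4
  add 128.0.0.0/2 -> H0 at depth 2
  ? 190.124.192.1  path d0:H2→d1:-→d2:H0→d3:-→d4:-→d5:-→d6:-→d7:-→d8:-→d9:-→d10:-→d11:-→d12:H4→d13:-→d14:-→d15:-→d16:-→d17:-→d18:-→d19:H4  best=H4

== LOOKUPS ==
["H3","H4","H5","H3","H3","H0","H0","H4","H4","H4"]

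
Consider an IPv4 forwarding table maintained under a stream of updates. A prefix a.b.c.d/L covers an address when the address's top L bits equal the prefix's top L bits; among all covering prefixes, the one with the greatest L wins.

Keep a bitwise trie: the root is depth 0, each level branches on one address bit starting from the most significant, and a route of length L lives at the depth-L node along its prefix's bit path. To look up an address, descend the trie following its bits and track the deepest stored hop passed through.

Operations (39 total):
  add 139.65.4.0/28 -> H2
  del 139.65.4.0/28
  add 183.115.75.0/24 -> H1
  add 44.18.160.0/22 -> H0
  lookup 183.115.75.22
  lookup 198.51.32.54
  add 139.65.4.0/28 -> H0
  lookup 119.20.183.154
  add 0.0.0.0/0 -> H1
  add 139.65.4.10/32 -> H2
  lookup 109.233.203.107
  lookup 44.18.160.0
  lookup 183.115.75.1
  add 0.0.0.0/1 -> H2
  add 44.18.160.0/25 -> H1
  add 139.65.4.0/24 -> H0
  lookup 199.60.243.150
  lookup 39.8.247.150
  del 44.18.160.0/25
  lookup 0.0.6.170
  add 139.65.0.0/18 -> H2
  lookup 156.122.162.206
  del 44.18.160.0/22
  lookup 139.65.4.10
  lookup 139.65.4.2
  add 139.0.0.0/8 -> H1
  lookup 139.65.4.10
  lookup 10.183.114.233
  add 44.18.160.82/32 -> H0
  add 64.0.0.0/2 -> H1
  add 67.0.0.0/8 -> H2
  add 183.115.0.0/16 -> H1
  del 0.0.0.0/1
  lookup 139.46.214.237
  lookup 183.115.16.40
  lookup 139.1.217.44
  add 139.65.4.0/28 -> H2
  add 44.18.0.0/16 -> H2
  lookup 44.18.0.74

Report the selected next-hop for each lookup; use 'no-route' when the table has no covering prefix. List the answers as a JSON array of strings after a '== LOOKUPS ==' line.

Process each operation:
  + 139.65.4.0/28 (H2) depth=28
  del 139.65.4.0/28 (clear depth 28)
  + 183.115.75.0/24 (H1) depth=24
  + 44.18.160.0/22 (H0) depth=22
  Q 183.115.75.22: descend 101101110111001101001011 ; hops seen [H1] ; pick H1
  Q 198.51.32.54: descend 1 ; hops seen [∅] ; pick no-route
  + 139.65.4.0/28 (H0) depth=28
  Q 119.20.183.154: descend 0 ; hops seen [∅] ; pick no-route
  + 0.0.0.0/0 (H1) depth=0
  + 139.65.4.10/32 (H2) depth=32
  Q 109.233.203.107: descend 0 ; hops seen [H1] ; pick H1
  Q 44.18.160.0: descend 0010110000010010101000 ; hops seen [H1,H0] ; pick H0
  Q 183.115.75.1: descend 101101110111001101001011 ; hops seen [H1,H1] ; pick H1
  + 0.0.0.0/1 (H2) depth=1
  + 44.18.160.0/25 (H1) depth=25
  + 139.65.4.0/24 (H0) depth=24
  Q 199.60.243.150: descend 1 ; hops seen [H1] ; pick H1
  Q 39.8.247.150: descend 0010 ; hops seen [H1,H2] ; pick H2
  del 44.18.160.0/25 (clear depth 25)
  Q 0.0.6.170: descend 00 ; hops seen [H1,H2] ; pick H2
  + 139.65.0.0/18 (H2) depth=18
  Q 156.122.162.206: descend 100 ; hops seen [H1] ; pick H1
  del 44.18.160.0/22 (clear depth 22)
  Q 139.65.4.10: descend 10001011010000010000010000001010 ; hops seen [H1,H2,H0,H0,H2] ; pick H2
  Q 139.65.4.2: descend 1000101101000001000001000000 ; hops seen [H1,H2,H0,H0] ; pick H0
  + 139.0.0.0/8 (H1) depth=8
  Q 139.65.4.10: descend 10001011010000010000010000001010 ; hops seen [H1,H1,H2,H0,H0,H2] ; pick H2
  Q 10.183.114.233: descend 00 ; hops seen [H1,H2] ; pick H2
  + 44.18.160.82/32 (H0) depth=32
  + 64.0.0.0/2 (H1) depth=2
  + 67.0.0.0/8 (H2) depth=8
  + 183.115.0.0/16 (H1) depth=16
  del 0.0.0.0/1 (clear depth 1)
  Q 139.46.214.237: descend 100010110 ; hops seen [H1,H1] ; pick H1
  Q 183.115.16.40: descend 10110111011100110 ; hops seen [H1,H1] ; pick H1
  Q 139.1.217.44: descend 100010110 ; hops seen [H1,H1] ; pick H1
  + 139.65.4.0/28 (H2) depth=28
  + 44.18.0.0/16 (H2) depth=16
  Q 44.18.0.74: descend 0010110000010010 ; hops seen [H1,H2] ; pick H2

== LOOKUPS ==
["H1","no-route","no-route","H1","H0","H1","H1","H2","H2","H1","H2","H0","H2","H2","H1","H1","H1","H2"]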